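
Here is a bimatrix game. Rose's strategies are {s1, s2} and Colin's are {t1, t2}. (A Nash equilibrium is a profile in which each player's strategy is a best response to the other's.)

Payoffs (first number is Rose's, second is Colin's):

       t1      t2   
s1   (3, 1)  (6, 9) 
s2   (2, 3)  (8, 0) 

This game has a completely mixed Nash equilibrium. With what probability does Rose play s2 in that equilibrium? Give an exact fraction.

8/11

Let r be the probability that Rose plays s1. In a completely mixed equilibrium, Colin must be indifferent between t1 and t2.
Colin's expected payoff from t1 is r + 3(1−r); from t2 it is 9r.
Setting these equal: −2r + 3 = 9r, so r = 3/11.
Therefore Rose plays s2 with probability 1 − 3/11 = 8/11.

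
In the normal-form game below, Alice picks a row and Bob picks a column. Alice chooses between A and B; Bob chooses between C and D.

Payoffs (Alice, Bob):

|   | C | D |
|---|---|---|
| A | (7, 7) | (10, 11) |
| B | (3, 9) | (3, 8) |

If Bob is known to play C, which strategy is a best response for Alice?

Against C, Alice earns 7 from A and 3 from B.
So A is the best response.

A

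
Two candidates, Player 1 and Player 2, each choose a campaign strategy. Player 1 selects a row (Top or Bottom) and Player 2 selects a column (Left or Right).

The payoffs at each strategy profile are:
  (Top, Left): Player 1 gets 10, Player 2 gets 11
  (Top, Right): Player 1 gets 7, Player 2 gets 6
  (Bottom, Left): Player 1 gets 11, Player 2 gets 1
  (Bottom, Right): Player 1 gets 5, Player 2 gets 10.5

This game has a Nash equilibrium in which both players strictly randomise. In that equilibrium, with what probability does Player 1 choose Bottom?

Let x be the probability that Player 1 plays Top. In a completely mixed equilibrium, Player 2 must be indifferent between Left and Right.
Player 2's expected payoff from Left is 11x + (1−x); from Right it is 6x + 10.5(1−x).
Setting these equal: 10x + 1 = −4.5x + 10.5, so x = 19/29.
Therefore Player 1 plays Bottom with probability 1 − 19/29 = 10/29.

10/29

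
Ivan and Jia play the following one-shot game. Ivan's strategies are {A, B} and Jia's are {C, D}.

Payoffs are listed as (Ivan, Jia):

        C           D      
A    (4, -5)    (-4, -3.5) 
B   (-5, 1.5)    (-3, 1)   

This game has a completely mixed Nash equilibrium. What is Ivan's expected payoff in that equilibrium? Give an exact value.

First find y, the probability Jia plays C, from Ivan's indifference between A and B: 4y − 4(1−y) = −5y − 3(1−y), giving y = 1/10.
Since Ivan is indifferent in equilibrium, Ivan's expected payoff equals the payoff from either row against (1/10, 9/10). Using A: 4(1/10) − 4(9/10) = -16/5.

-16/5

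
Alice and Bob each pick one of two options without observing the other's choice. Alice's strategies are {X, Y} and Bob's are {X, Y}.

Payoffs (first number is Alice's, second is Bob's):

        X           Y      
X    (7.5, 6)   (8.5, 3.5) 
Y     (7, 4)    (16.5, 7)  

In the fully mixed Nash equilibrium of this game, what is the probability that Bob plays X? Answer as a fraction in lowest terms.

Let q be the probability that Bob plays X. In a completely mixed equilibrium, Alice must be indifferent between X and Y.
Alice's expected payoff from X is 7.5q + 8.5(1−q); from Y it is 7q + 16.5(1−q).
Setting these equal: −q + 8.5 = −9.5q + 16.5, so q = 16/17.

16/17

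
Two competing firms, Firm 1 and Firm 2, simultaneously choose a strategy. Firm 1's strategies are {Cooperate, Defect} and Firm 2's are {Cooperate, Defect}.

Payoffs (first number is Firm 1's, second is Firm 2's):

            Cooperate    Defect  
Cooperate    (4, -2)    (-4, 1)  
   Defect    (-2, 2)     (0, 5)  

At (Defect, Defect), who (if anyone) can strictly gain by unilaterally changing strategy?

Firm 1 at (Defect, Defect) earns 0; deviating to Cooperate yields -4 — not better.
Firm 2 earns 5; deviating to Cooperate yields 2 — not better.
Neither player can strictly improve; the profile is a Nash equilibrium.

Neither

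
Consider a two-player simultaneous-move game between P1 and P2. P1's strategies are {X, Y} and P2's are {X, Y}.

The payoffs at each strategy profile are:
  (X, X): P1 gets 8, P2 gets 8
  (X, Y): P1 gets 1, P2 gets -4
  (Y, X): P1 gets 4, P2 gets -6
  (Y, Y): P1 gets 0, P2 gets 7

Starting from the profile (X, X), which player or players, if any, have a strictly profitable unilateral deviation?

P1 at (X, X) earns 8; deviating to Y yields 4 — not better.
P2 earns 8; deviating to Y yields -4 — not better.
Neither player can strictly improve; the profile is a Nash equilibrium.

Neither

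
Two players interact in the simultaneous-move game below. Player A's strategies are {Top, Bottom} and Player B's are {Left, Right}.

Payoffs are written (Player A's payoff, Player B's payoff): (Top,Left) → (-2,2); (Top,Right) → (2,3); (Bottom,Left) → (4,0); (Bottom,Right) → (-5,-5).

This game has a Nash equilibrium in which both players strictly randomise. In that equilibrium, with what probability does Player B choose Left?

Let y be the probability that Player B plays Left. In a completely mixed equilibrium, Player A must be indifferent between Top and Bottom.
Player A's expected payoff from Top is −2y + 2(1−y); from Bottom it is 4y − 5(1−y).
Setting these equal: −4y + 2 = 9y − 5, so y = 7/13.

7/13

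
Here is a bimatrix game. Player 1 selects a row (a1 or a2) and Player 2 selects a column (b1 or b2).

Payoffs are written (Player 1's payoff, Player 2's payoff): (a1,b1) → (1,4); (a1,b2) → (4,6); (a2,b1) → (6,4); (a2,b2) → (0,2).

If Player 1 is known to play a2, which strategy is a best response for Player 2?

Against a2, Player 2 earns 4 from b1 and 2 from b2.
So b1 is the best response.

b1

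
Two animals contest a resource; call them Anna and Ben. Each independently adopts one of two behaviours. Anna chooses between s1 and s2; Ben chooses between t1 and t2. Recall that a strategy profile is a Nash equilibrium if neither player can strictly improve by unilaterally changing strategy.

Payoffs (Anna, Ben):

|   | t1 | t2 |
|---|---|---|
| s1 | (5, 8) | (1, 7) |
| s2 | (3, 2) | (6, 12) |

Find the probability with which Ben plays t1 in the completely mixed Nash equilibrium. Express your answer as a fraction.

Let q be the probability that Ben plays t1. In a completely mixed equilibrium, Anna must be indifferent between s1 and s2.
Anna's expected payoff from s1 is 5q + (1−q); from s2 it is 3q + 6(1−q).
Setting these equal: 4q + 1 = −3q + 6, so q = 5/7.

5/7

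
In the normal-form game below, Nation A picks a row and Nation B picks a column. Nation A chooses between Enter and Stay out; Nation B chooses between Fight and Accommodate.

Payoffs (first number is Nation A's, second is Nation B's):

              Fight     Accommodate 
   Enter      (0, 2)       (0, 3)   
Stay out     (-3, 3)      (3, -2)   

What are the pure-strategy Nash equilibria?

none

(Enter, Fight): Nation B prefers Accommodate (3 > 2) — not an equilibrium.
(Enter, Accommodate): Nation A prefers Stay out (3 > 0) — not an equilibrium.
(Stay out, Fight): Nation A prefers Enter (0 > -3) — not an equilibrium.
(Stay out, Accommodate): Nation B prefers Fight (3 > -2) — not an equilibrium.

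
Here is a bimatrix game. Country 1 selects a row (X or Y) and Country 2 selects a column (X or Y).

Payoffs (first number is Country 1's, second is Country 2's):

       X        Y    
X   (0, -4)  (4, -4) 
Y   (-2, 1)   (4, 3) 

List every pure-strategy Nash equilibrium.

(X, X) and (X, Y) and (Y, Y)

(X, X): Country 1 gets 0 ≥ -2 from Y, and Country 2 gets -4 ≥ -4 from Y — Nash equilibrium.
(X, Y): Country 1 gets 4 ≥ 4 from Y, and Country 2 gets -4 ≥ -4 from X — Nash equilibrium.
(Y, X): Country 1 prefers X (0 > -2); Country 2 prefers Y (3 > 1) — not an equilibrium.
(Y, Y): Country 1 gets 4 ≥ 4 from X, and Country 2 gets 3 ≥ 1 from X — Nash equilibrium.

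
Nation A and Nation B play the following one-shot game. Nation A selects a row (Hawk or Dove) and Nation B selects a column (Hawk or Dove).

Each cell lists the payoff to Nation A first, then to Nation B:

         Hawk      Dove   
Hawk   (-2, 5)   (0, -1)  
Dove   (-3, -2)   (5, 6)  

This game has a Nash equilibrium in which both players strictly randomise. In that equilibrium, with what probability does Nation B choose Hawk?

Let q be the probability that Nation B plays Hawk. In a completely mixed equilibrium, Nation A must be indifferent between Hawk and Dove.
Nation A's expected payoff from Hawk is −2q; from Dove it is −3q + 5(1−q).
Setting these equal: −2q = −8q + 5, so q = 5/6.

5/6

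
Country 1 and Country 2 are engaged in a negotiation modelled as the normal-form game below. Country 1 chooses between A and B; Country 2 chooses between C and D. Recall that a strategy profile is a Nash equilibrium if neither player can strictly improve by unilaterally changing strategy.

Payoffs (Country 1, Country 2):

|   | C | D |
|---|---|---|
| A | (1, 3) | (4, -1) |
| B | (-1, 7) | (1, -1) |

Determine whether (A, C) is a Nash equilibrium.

Yes

At (A, C), Country 1 earns 1; switching to B would give -1, so Country 1 has no profitable deviation.
Country 2 earns 3; switching to D would give -1, so Country 2 has no profitable deviation.
Neither player can gain by a unilateral deviation, so this profile is a Nash equilibrium.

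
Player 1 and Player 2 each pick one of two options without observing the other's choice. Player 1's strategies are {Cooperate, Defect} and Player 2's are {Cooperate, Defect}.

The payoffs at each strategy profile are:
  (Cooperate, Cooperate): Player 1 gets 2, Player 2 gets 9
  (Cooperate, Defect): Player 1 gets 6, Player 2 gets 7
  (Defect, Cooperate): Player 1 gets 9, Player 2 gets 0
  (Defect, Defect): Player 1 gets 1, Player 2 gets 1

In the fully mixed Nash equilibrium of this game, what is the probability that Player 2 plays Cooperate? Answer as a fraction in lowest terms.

Let q be the probability that Player 2 plays Cooperate. In a completely mixed equilibrium, Player 1 must be indifferent between Cooperate and Defect.
Player 1's expected payoff from Cooperate is 2q + 6(1−q); from Defect it is 9q + (1−q).
Setting these equal: −4q + 6 = 8q + 1, so q = 5/12.

5/12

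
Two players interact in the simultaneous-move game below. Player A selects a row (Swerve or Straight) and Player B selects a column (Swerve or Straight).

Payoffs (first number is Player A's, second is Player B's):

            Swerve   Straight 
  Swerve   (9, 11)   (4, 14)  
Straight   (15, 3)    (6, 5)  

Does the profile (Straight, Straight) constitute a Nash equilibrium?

Yes

At (Straight, Straight), Player A earns 6; switching to Swerve would give 4, so Player A has no profitable deviation.
Player B earns 5; switching to Swerve would give 3, so Player B has no profitable deviation.
Neither player can gain by a unilateral deviation, so this profile is a Nash equilibrium.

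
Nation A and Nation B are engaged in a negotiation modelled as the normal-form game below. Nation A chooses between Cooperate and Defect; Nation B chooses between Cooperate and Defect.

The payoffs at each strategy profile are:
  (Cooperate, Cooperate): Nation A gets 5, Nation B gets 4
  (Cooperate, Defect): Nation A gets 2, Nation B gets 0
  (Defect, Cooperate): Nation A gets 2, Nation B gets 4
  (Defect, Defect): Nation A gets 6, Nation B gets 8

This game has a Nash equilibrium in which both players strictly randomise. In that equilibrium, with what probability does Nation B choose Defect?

Let q be the probability that Nation B plays Cooperate. In a completely mixed equilibrium, Nation A must be indifferent between Cooperate and Defect.
Nation A's expected payoff from Cooperate is 5q + 2(1−q); from Defect it is 2q + 6(1−q).
Setting these equal: 3q + 2 = −4q + 6, so q = 4/7.
Therefore Nation B plays Defect with probability 1 − 4/7 = 3/7.

3/7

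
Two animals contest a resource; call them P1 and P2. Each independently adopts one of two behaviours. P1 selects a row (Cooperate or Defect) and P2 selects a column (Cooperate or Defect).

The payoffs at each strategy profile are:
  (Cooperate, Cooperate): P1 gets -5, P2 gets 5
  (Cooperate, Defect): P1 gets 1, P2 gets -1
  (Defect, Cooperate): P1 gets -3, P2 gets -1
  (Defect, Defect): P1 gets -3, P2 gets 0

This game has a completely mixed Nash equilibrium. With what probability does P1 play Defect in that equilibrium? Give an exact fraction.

Let r be the probability that P1 plays Cooperate. In a completely mixed equilibrium, P2 must be indifferent between Cooperate and Defect.
P2's expected payoff from Cooperate is 5r − (1−r); from Defect it is −r.
Setting these equal: 6r − 1 = −r, so r = 1/7.
Therefore P1 plays Defect with probability 1 − 1/7 = 6/7.

6/7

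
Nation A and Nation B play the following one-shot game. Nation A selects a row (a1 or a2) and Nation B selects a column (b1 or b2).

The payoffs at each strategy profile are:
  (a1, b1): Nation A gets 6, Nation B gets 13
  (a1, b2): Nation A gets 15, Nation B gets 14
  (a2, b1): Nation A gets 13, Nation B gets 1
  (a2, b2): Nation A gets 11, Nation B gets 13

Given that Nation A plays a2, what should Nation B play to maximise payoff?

Against a2, Nation B earns 1 from b1 and 13 from b2.
So b2 is the best response.

b2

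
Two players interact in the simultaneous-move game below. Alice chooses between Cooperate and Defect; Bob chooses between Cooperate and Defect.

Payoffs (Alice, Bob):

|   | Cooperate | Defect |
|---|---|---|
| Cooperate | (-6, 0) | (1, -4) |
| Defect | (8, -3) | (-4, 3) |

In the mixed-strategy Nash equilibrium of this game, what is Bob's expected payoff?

-6/5

First find x, the probability Alice plays Cooperate, from Bob's indifference between Cooperate and Defect: −3(1−x) = −4x + 3(1−x), giving x = 3/5.
Since Bob is indifferent in equilibrium, Bob's expected payoff equals the payoff from either column against (3/5, 2/5). Using Cooperate: −3(2/5) = -6/5.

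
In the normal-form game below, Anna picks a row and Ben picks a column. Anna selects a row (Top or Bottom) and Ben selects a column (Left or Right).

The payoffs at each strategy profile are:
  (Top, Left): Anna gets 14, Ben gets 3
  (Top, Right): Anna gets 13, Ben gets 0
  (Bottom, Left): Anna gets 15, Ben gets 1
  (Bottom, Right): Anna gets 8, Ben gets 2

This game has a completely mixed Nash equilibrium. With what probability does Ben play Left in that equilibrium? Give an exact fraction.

Let q be the probability that Ben plays Left. In a completely mixed equilibrium, Anna must be indifferent between Top and Bottom.
Anna's expected payoff from Top is 14q + 13(1−q); from Bottom it is 15q + 8(1−q).
Setting these equal: q + 13 = 7q + 8, so q = 5/6.

5/6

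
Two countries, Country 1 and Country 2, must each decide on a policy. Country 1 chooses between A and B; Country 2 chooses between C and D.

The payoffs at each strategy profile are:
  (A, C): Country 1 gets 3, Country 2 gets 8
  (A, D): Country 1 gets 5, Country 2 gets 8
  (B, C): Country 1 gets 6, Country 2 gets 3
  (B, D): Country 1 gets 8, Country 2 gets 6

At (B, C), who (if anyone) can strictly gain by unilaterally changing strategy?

Country 2

Country 1 at (B, C) earns 6; deviating to A yields 3 — not better.
Country 2 earns 3; deviating to D yields 6 — a strict improvement.
Only Country 2 has a strictly profitable deviation.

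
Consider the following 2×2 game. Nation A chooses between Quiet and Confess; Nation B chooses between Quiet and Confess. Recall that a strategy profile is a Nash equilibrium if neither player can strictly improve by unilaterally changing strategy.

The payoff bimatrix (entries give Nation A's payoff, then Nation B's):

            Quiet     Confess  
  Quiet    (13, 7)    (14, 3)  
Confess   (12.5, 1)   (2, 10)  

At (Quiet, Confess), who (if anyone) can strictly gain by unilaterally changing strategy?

Nation B

Nation A at (Quiet, Confess) earns 14; deviating to Confess yields 2 — not better.
Nation B earns 3; deviating to Quiet yields 7 — a strict improvement.
Only Nation B has a strictly profitable deviation.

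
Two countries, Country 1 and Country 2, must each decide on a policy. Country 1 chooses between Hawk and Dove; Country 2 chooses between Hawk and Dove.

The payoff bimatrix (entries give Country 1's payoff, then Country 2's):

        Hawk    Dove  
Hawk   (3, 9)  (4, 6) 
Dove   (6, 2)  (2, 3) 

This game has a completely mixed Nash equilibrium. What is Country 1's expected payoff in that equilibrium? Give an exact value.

First find y, the probability Country 2 plays Hawk, from Country 1's indifference between Hawk and Dove: 3y + 4(1−y) = 6y + 2(1−y), giving y = 2/5.
Since Country 1 is indifferent in equilibrium, Country 1's expected payoff equals the payoff from either row against (2/5, 3/5). Using Hawk: 3(2/5) + 4(3/5) = 18/5.

18/5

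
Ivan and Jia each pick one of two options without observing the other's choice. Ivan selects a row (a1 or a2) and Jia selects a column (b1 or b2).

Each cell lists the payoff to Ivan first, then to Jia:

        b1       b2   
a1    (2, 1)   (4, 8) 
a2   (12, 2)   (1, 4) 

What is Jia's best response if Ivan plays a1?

b2

Against a1, Jia earns 1 from b1 and 8 from b2.
So b2 is the best response.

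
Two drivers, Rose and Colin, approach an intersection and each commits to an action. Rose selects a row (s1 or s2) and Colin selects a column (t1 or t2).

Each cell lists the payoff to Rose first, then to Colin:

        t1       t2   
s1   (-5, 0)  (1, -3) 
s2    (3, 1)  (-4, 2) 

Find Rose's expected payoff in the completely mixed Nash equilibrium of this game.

-17/13

First find y, the probability Colin plays t1, from Rose's indifference between s1 and s2: −5y + (1−y) = 3y − 4(1−y), giving y = 5/13.
Since Rose is indifferent in equilibrium, Rose's expected payoff equals the payoff from either row against (5/13, 8/13). Using s1: −5(5/13) + (8/13) = -17/13.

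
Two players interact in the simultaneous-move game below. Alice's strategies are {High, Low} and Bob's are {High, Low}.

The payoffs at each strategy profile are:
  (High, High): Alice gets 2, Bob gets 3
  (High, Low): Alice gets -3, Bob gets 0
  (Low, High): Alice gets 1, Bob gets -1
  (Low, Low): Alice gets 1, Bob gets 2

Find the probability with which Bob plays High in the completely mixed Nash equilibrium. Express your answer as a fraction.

Let q be the probability that Bob plays High. In a completely mixed equilibrium, Alice must be indifferent between High and Low.
Alice's expected payoff from High is 2q − 3(1−q); from Low it is q + (1−q).
Setting these equal: 5q − 3 = 1, so q = 4/5.

4/5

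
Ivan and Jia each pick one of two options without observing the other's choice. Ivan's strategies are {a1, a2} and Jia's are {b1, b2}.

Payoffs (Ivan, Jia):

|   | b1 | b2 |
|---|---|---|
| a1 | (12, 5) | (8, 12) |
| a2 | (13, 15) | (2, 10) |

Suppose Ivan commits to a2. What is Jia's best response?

b1

Against a2, Jia earns 15 from b1 and 10 from b2.
So b1 is the best response.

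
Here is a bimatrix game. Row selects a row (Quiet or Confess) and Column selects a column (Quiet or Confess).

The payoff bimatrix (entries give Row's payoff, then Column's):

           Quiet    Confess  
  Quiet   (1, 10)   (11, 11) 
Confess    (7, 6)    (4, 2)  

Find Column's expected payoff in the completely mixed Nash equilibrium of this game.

First find x, the probability Row plays Quiet, from Column's indifference between Quiet and Confess: 10x + 6(1−x) = 11x + 2(1−x), giving x = 4/5.
Since Column is indifferent in equilibrium, Column's expected payoff equals the payoff from either column against (4/5, 1/5). Using Quiet: 10(4/5) + 6(1/5) = 46/5.

46/5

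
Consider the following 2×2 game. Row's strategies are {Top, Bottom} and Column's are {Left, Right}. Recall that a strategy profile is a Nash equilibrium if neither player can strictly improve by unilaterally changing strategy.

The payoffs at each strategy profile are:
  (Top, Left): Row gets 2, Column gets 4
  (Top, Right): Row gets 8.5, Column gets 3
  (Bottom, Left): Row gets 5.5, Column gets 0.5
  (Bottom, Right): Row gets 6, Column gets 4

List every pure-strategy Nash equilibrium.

(Top, Left): Row prefers Bottom (5.5 > 2) — not an equilibrium.
(Top, Right): Column prefers Left (4 > 3) — not an equilibrium.
(Bottom, Left): Column prefers Right (4 > 0.5) — not an equilibrium.
(Bottom, Right): Row prefers Top (8.5 > 6) — not an equilibrium.

none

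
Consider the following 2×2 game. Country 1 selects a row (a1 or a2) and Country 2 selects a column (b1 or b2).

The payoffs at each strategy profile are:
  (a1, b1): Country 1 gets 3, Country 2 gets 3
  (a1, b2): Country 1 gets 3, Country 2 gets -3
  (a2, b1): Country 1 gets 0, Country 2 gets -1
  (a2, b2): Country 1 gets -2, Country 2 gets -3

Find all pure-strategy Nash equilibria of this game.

(a1, b1): Country 1 gets 3 ≥ 0 from a2, and Country 2 gets 3 ≥ -3 from b2 — Nash equilibrium.
(a1, b2): Country 2 prefers b1 (3 > -3) — not an equilibrium.
(a2, b1): Country 1 prefers a1 (3 > 0) — not an equilibrium.
(a2, b2): Country 1 prefers a1 (3 > -2); Country 2 prefers b1 (-1 > -3) — not an equilibrium.

(a1, b1)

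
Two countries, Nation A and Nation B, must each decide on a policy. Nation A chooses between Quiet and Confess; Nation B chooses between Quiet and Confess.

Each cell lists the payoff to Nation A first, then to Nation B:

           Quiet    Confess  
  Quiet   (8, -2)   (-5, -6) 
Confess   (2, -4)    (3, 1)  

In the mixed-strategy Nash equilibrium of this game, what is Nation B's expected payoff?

First find x, the probability Nation A plays Quiet, from Nation B's indifference between Quiet and Confess: −2x − 4(1−x) = −6x + (1−x), giving x = 5/9.
Since Nation B is indifferent in equilibrium, Nation B's expected payoff equals the payoff from either column against (5/9, 4/9). Using Quiet: −2(5/9) − 4(4/9) = -26/9.

-26/9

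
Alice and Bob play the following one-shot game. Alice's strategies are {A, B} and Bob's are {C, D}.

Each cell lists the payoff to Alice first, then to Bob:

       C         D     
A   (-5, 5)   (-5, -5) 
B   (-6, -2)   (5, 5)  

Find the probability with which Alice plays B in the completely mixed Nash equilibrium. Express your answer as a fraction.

10/17

Let x be the probability that Alice plays A. In a completely mixed equilibrium, Bob must be indifferent between C and D.
Bob's expected payoff from C is 5x − 2(1−x); from D it is −5x + 5(1−x).
Setting these equal: 7x − 2 = −10x + 5, so x = 7/17.
Therefore Alice plays B with probability 1 − 7/17 = 10/17.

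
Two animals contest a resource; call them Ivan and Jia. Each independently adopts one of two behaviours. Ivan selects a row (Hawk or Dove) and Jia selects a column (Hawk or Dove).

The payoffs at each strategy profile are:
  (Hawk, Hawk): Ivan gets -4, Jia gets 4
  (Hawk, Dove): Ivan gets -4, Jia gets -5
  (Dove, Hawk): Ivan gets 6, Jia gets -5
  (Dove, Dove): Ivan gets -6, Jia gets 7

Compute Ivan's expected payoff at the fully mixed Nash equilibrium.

-4

First find q, the probability Jia plays Hawk, from Ivan's indifference between Hawk and Dove: −4q − 4(1−q) = 6q − 6(1−q), giving q = 1/6.
Since Ivan is indifferent in equilibrium, Ivan's expected payoff equals the payoff from either row against (1/6, 5/6). Using Hawk: −4(1/6) − 4(5/6) = -4.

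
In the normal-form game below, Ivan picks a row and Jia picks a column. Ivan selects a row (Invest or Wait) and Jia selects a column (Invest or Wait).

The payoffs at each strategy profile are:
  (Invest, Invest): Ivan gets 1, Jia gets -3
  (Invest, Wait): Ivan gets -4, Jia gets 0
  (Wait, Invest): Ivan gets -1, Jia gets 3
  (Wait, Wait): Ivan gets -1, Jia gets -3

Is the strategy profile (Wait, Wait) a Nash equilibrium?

No

At (Wait, Wait), Ivan earns -1; switching to Invest would give -4, so Ivan has no profitable deviation.
Jia earns -3; switching to Invest would give 3, so Jia would deviate.
Since at least one player can profitably deviate, this is not a Nash equilibrium.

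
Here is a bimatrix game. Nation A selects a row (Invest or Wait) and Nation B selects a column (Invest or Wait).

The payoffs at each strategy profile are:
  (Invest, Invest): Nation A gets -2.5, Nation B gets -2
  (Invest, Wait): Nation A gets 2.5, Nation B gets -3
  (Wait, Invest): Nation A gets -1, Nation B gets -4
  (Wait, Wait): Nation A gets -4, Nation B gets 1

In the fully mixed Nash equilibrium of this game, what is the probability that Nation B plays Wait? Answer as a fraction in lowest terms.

Let q be the probability that Nation B plays Invest. In a completely mixed equilibrium, Nation A must be indifferent between Invest and Wait.
Nation A's expected payoff from Invest is −2.5q + 2.5(1−q); from Wait it is −q − 4(1−q).
Setting these equal: −5q + 2.5 = 3q − 4, so q = 13/16.
Therefore Nation B plays Wait with probability 1 − 13/16 = 3/16.

3/16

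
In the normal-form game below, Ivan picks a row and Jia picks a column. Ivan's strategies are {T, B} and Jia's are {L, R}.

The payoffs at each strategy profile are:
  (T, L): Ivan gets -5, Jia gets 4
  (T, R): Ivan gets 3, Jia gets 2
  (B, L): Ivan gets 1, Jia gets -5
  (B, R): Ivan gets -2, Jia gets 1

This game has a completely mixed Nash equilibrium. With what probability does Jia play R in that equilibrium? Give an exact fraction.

Let q be the probability that Jia plays L. In a completely mixed equilibrium, Ivan must be indifferent between T and B.
Ivan's expected payoff from T is −5q + 3(1−q); from B it is q − 2(1−q).
Setting these equal: −8q + 3 = 3q − 2, so q = 5/11.
Therefore Jia plays R with probability 1 − 5/11 = 6/11.

6/11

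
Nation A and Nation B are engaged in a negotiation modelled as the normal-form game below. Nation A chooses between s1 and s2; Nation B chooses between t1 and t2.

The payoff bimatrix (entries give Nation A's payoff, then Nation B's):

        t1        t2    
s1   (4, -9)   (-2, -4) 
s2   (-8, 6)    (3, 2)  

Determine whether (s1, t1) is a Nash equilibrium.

At (s1, t1), Nation A earns 4; switching to s2 would give -8, so Nation A has no profitable deviation.
Nation B earns -9; switching to t2 would give -4, so Nation B would deviate.
Since at least one player can profitably deviate, this is not a Nash equilibrium.

No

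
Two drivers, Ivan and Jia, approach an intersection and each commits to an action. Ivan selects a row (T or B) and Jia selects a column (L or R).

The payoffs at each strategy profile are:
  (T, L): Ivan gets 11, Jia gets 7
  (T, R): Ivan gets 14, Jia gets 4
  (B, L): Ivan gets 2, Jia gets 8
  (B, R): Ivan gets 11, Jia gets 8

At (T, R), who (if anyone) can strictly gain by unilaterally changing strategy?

Ivan at (T, R) earns 14; deviating to B yields 11 — not better.
Jia earns 4; deviating to L yields 7 — a strict improvement.
Only Jia has a strictly profitable deviation.

Jia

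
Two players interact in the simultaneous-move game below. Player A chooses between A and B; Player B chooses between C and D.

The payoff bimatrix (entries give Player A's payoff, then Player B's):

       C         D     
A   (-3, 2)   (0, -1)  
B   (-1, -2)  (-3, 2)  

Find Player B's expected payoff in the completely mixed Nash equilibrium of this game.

First find x, the probability Player A plays A, from Player B's indifference between C and D: 2x − 2(1−x) = −x + 2(1−x), giving x = 4/7.
Since Player B is indifferent in equilibrium, Player B's expected payoff equals the payoff from either column against (4/7, 3/7). Using C: 2(4/7) − 2(3/7) = 2/7.

2/7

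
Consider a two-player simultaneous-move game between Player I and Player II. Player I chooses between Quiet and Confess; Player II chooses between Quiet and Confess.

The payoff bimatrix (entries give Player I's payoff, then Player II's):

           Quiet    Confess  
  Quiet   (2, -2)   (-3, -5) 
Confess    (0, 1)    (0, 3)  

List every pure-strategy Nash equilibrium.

(Quiet, Quiet) and (Confess, Confess)

(Quiet, Quiet): Player I gets 2 ≥ 0 from Confess, and Player II gets -2 ≥ -5 from Confess — Nash equilibrium.
(Quiet, Confess): Player I prefers Confess (0 > -3); Player II prefers Quiet (-2 > -5) — not an equilibrium.
(Confess, Quiet): Player I prefers Quiet (2 > 0); Player II prefers Confess (3 > 1) — not an equilibrium.
(Confess, Confess): Player I gets 0 ≥ -3 from Quiet, and Player II gets 3 ≥ 1 from Quiet — Nash equilibrium.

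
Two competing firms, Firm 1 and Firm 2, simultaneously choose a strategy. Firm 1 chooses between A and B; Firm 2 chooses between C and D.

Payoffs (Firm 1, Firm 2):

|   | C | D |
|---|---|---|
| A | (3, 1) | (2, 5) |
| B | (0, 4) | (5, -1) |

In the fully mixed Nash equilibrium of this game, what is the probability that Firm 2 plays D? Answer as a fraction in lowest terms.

Let y be the probability that Firm 2 plays C. In a completely mixed equilibrium, Firm 1 must be indifferent between A and B.
Firm 1's expected payoff from A is 3y + 2(1−y); from B it is 5(1−y).
Setting these equal: y + 2 = −5y + 5, so y = 1/2.
Therefore Firm 2 plays D with probability 1 − 1/2 = 1/2.

1/2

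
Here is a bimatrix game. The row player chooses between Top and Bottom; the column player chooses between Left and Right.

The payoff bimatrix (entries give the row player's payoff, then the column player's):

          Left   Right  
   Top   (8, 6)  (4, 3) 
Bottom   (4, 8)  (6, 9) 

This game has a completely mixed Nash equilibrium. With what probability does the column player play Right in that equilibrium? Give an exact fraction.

2/3

Let y be the probability that the column player plays Left. In a completely mixed equilibrium, the row player must be indifferent between Top and Bottom.
The row player's expected payoff from Top is 8y + 4(1−y); from Bottom it is 4y + 6(1−y).
Setting these equal: 4y + 4 = −2y + 6, so y = 1/3.
Therefore the column player plays Right with probability 1 − 1/3 = 2/3.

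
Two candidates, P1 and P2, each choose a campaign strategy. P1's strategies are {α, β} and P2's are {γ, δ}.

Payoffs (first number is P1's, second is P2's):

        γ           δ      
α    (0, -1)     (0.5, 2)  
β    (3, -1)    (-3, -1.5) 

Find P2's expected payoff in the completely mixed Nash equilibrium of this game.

First find p, the probability P1 plays α, from P2's indifference between γ and δ: −p − (1−p) = 2p − 1.5(1−p), giving p = 1/7.
Since P2 is indifferent in equilibrium, P2's expected payoff equals the payoff from either column against (1/7, 6/7). Using γ: −(1/7) − (6/7) = -1.

-1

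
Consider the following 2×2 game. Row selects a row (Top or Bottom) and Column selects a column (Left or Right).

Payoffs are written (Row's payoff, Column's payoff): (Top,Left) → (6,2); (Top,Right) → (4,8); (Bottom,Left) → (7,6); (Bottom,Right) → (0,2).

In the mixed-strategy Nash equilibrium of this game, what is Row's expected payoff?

28/5

First find q, the probability Column plays Left, from Row's indifference between Top and Bottom: 6q + 4(1−q) = 7q, giving q = 4/5.
Since Row is indifferent in equilibrium, Row's expected payoff equals the payoff from either row against (4/5, 1/5). Using Top: 6(4/5) + 4(1/5) = 28/5.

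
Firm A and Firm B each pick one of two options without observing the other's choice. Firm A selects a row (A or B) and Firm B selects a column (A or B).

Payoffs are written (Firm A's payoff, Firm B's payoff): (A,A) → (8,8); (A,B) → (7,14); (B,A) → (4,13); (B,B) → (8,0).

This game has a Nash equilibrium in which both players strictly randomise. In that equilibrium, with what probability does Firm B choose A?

Let q be the probability that Firm B plays A. In a completely mixed equilibrium, Firm A must be indifferent between A and B.
Firm A's expected payoff from A is 8q + 7(1−q); from B it is 4q + 8(1−q).
Setting these equal: q + 7 = −4q + 8, so q = 1/5.

1/5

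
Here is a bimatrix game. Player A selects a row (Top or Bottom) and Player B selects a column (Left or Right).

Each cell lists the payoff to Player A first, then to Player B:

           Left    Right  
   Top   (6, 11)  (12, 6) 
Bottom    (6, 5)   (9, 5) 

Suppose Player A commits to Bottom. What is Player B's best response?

Against Bottom, Player B earns 5 from Left and 5 from Right.
So either strategy is a best response.

either — both Left and Right are best responses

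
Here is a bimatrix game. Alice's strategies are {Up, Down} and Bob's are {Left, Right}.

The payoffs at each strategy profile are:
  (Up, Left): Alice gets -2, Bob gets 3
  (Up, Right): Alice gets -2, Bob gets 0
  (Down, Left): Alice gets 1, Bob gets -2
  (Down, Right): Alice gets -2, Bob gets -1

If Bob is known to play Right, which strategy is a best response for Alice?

either — both Up and Down are best responses

Against Right, Alice earns -2 from Up and -2 from Down.
So either strategy is a best response.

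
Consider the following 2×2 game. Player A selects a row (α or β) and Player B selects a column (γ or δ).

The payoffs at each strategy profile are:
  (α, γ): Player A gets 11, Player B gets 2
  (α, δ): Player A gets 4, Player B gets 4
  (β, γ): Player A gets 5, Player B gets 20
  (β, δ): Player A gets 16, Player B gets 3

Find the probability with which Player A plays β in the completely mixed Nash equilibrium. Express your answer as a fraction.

2/19

Let x be the probability that Player A plays α. In a completely mixed equilibrium, Player B must be indifferent between γ and δ.
Player B's expected payoff from γ is 2x + 20(1−x); from δ it is 4x + 3(1−x).
Setting these equal: −18x + 20 = x + 3, so x = 17/19.
Therefore Player A plays β with probability 1 − 17/19 = 2/19.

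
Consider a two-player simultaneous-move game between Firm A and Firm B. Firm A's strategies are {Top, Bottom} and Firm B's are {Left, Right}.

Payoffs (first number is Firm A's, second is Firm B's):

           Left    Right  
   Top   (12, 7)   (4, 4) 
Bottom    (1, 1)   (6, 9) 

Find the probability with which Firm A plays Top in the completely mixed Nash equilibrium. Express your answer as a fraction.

8/11

Let x be the probability that Firm A plays Top. In a completely mixed equilibrium, Firm B must be indifferent between Left and Right.
Firm B's expected payoff from Left is 7x + (1−x); from Right it is 4x + 9(1−x).
Setting these equal: 6x + 1 = −5x + 9, so x = 8/11.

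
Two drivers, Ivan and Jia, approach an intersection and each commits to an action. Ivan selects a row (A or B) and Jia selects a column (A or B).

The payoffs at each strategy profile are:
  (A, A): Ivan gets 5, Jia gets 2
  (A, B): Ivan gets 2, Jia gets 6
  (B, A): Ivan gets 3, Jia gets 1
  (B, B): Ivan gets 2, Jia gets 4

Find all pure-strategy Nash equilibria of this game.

(A, B) and (B, B)

(A, A): Jia prefers B (6 > 2) — not an equilibrium.
(A, B): Ivan gets 2 ≥ 2 from B, and Jia gets 6 ≥ 2 from A — Nash equilibrium.
(B, A): Ivan prefers A (5 > 3); Jia prefers B (4 > 1) — not an equilibrium.
(B, B): Ivan gets 2 ≥ 2 from A, and Jia gets 4 ≥ 1 from A — Nash equilibrium.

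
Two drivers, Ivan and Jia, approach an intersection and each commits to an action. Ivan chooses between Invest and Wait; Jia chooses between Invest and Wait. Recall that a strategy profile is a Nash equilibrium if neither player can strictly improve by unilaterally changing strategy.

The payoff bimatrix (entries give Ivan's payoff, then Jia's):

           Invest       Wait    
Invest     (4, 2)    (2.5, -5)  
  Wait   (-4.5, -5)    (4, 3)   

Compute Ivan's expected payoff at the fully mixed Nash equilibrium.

First find y, the probability Jia plays Invest, from Ivan's indifference between Invest and Wait: 4y + 2.5(1−y) = −4.5y + 4(1−y), giving y = 3/20.
Since Ivan is indifferent in equilibrium, Ivan's expected payoff equals the payoff from either row against (3/20, 17/20). Using Invest: 4(3/20) + 2.5(17/20) = 109/40.

109/40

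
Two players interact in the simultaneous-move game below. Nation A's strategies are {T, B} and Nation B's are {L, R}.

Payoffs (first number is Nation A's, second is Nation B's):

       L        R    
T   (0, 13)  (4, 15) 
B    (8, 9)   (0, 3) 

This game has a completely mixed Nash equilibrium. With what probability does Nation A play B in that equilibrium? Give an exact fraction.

Let x be the probability that Nation A plays T. In a completely mixed equilibrium, Nation B must be indifferent between L and R.
Nation B's expected payoff from L is 13x + 9(1−x); from R it is 15x + 3(1−x).
Setting these equal: 4x + 9 = 12x + 3, so x = 3/4.
Therefore Nation A plays B with probability 1 − 3/4 = 1/4.

1/4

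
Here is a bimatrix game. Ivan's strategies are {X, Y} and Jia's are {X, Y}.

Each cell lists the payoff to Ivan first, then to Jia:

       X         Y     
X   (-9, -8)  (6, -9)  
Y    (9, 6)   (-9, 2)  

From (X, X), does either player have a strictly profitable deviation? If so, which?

Ivan at (X, X) earns -9; deviating to Y yields 9 — a strict improvement.
Jia earns -8; deviating to Y yields -9 — not better.
Only Ivan has a strictly profitable deviation.

Ivan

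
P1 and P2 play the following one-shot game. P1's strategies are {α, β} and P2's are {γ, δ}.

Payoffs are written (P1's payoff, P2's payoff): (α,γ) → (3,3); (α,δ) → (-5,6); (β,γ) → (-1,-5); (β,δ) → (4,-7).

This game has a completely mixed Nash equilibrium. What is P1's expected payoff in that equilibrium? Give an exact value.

7/13

First find q, the probability P2 plays γ, from P1's indifference between α and β: 3q − 5(1−q) = −q + 4(1−q), giving q = 9/13.
Since P1 is indifferent in equilibrium, P1's expected payoff equals the payoff from either row against (9/13, 4/13). Using α: 3(9/13) − 5(4/13) = 7/13.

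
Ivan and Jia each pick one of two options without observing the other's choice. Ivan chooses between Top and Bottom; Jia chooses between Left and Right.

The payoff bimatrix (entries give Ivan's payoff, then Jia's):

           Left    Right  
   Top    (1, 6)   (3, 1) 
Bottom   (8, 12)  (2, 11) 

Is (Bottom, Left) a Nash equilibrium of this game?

Yes

At (Bottom, Left), Ivan earns 8; switching to Top would give 1, so Ivan has no profitable deviation.
Jia earns 12; switching to Right would give 11, so Jia has no profitable deviation.
Neither player can gain by a unilateral deviation, so this profile is a Nash equilibrium.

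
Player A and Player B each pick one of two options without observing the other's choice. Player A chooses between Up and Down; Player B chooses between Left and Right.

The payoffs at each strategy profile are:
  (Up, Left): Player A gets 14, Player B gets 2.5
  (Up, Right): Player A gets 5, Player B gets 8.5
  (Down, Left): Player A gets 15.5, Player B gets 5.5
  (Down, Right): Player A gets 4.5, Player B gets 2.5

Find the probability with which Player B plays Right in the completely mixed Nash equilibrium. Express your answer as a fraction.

Let y be the probability that Player B plays Left. In a completely mixed equilibrium, Player A must be indifferent between Up and Down.
Player A's expected payoff from Up is 14y + 5(1−y); from Down it is 15.5y + 4.5(1−y).
Setting these equal: 9y + 5 = 11y + 4.5, so y = 1/4.
Therefore Player B plays Right with probability 1 − 1/4 = 3/4.

3/4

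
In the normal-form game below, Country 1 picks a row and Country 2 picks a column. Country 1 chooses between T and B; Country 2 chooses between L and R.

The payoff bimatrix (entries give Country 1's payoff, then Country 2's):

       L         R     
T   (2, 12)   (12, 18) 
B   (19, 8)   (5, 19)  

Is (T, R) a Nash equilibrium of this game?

Yes

At (T, R), Country 1 earns 12; switching to B would give 5, so Country 1 has no profitable deviation.
Country 2 earns 18; switching to L would give 12, so Country 2 has no profitable deviation.
Neither player can gain by a unilateral deviation, so this profile is a Nash equilibrium.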